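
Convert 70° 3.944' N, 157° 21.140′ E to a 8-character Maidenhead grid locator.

QQ80qb25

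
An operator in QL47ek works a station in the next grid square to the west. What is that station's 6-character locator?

Longitude subsquare e = 4; −1 → 3 = d.
The latitude characters are unchanged.

QL47dk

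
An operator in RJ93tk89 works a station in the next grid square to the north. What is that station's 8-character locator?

Latitude extended square 9; +1 → 10, wraps to 0, carry into subsquare.
Latitude subsquare k = 10; +1 → 11 = l.
The longitude characters are unchanged.

RJ93tl80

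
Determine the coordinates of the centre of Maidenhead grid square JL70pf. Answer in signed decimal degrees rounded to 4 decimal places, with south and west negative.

20.2292, 15.2917

Field J=9, L=11: +9·20° lon, +11·10° lat → SW at lon 0°, lat 20°.
Square 7, 0: +7·2° lon, +0·1° lat → SW at lon 14°, lat 20°.
Subsquare p=15, f=5: +15·0.0833333° lon, +5·0.0416667° lat → SW at lon 15.25°, lat 20.2083°.
Cell spans 0.0833333° lon × 0.0416667° lat. Centre is SW corner plus half of each.
latitude 20.2292, longitude 15.2917.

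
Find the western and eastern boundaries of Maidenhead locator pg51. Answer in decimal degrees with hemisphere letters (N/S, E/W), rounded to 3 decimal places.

Field P=15, G=6: +15·20° lon, +6·10° lat → SW at lon 120°, lat -30°.
Square 5, 1: +5·2° lon, +1·1° lat → SW at lon 130°, lat -29°.
Cell spans 2° lon × 1° lat.
west 130.000° E, east 132.000° E.

130.000° E, 132.000° E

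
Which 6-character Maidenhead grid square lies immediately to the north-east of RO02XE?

RO12af

Longitude subsquare x = 23; +1 → 24, wraps to 0 = a, carry into square.
Longitude square 0; +1 → 1.
Latitude subsquare e = 4; +1 → 5 = f.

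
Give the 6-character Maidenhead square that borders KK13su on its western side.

KK13ru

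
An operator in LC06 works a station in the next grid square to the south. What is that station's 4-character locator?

LC05

Latitude square 6; −1 → 5.
The longitude characters are unchanged.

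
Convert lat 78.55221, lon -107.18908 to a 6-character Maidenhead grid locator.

DQ68jn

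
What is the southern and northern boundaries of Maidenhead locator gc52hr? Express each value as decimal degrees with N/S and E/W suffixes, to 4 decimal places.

Field G=6, C=2: +6·20° lon, +2·10° lat → SW at lon -60°, lat -70°.
Square 5, 2: +5·2° lon, +2·1° lat → SW at lon -50°, lat -68°.
Subsquare h=7, r=17: +7·0.0833333° lon, +17·0.0416667° lat → SW at lon -49.4167°, lat -67.2917°.
Cell spans 0.0833333° lon × 0.0416667° lat.
south 67.2917° S, north 67.2500° S.

67.2917° S, 67.2500° S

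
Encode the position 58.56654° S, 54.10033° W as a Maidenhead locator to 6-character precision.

GD21wk

Offset from 180°W / 90°S: lon 125.8997°, lat 31.4335°.
Field (20°×10°, letters A–R): 125.8997/20 → 6 → G, 31.4335/10 → 3 → D; chars GD.
Square (2°×1°, digits 0–9): 5.8997/2 → 2, 1.4335/1 → 1; chars 21.
Subsquare (5′×2.5′, letters a–x): 1.8997/0.0833333 → 22 → w, 0.4335/0.0416667 → 10 → k; chars wk.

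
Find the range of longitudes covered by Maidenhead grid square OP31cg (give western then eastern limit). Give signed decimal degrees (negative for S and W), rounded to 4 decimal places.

106.1667, 106.2500

Field O=14, P=15: +14·20° lon, +15·10° lat → SW at lon 100°, lat 60°.
Square 3, 1: +3·2° lon, +1·1° lat → SW at lon 106°, lat 61°.
Subsquare c=2, g=6: +2·0.0833333° lon, +6·0.0416667° lat → SW at lon 106.167°, lat 61.25°.
Cell spans 0.0833333° lon × 0.0416667° lat.
west 106.1667, east 106.2500.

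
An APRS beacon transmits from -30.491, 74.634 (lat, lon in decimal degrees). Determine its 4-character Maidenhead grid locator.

Shift to the Maidenhead origin (180°W, 90°S): lon 254.63, lat 59.51.
Field: 254.63/20 → 12 → M, 59.51/10 → 5 → F; chars MF.
Square: 14.63/2 → 7, 9.51/1 → 9; chars 79.

MF79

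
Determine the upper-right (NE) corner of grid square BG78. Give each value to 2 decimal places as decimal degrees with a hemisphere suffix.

Field B=1, G=6: +1·20° lon, +6·10° lat → SW at lon -160°, lat -30°.
Square 7, 8: +7·2° lon, +8·1° lat → SW at lon -146°, lat -22°.
Cell spans 2° lon × 1° lat. NE corner is SW corner plus one full cell.
latitude 21.00° S, longitude 144.00° W.

21.00° S, 144.00° W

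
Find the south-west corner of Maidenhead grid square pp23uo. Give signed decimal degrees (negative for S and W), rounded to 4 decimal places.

Field P=15, P=15: +15·20° lon, +15·10° lat → SW at lon 120°, lat 60°.
Square 2, 3: +2·2° lon, +3·1° lat → SW at lon 124°, lat 63°.
Subsquare u=20, o=14: +20·0.0833333° lon, +14·0.0416667° lat → SW at lon 125.667°, lat 63.5833°.
latitude 63.5833, longitude 125.6667.

63.5833, 125.6667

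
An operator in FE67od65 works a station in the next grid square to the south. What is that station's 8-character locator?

Latitude extended square 5; −1 → 4.
The longitude characters are unchanged.

FE67od64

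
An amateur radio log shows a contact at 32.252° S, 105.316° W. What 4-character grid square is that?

Add 180° to longitude and 90° to latitude: 74.68, 57.75.
Field (20°×10°, letters A–R): lon ⌊74.68/20⌋ = 3 → D; lat ⌊57.75/10⌋ = 5 → F.
Square (2°×1°, digits 0–9): lon ⌊14.68/2⌋ = 7; lat ⌊7.75/1⌋ = 7.

DF77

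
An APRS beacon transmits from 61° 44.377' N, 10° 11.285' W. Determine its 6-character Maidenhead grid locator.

IP41vr

Shift to the Maidenhead origin (180°W, 90°S): lon 169.8119, lat 151.7396.
Field: lon ⌊169.8119/20⌋ = 8 → I; lat ⌊151.7396/10⌋ = 15 → P.
Square: lon ⌊9.8119/2⌋ = 4; lat ⌊1.7396/1⌋ = 1.
Subsquare: lon ⌊1.8119/0.0833333⌋ = 21 → v; lat ⌊0.7396/0.0416667⌋ = 17 → r.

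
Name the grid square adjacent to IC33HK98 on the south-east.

IC33ik07

Longitude extended square 9; +1 → 10, wraps to 0, carry into subsquare.
Longitude subsquare h = 7; +1 → 8 = i.
Latitude extended square 8; −1 → 7.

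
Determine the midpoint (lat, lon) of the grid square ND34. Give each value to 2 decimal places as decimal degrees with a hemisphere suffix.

55.50° S, 87.00° E

Field N=13, D=3: +13·20° lon, +3·10° lat → SW at lon 80°, lat -60°.
Square 3, 4: +3·2° lon, +4·1° lat → SW at lon 86°, lat -56°.
Cell spans 2° lon × 1° lat. Centre is SW corner plus half of each.
latitude 55.50° S, longitude 87.00° E.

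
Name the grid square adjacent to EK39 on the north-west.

Longitude square 3; −1 → 2.
Latitude square 9; +1 → 10, wraps to 0, carry into field.
Latitude field K = 10; +1 → 11 = L.

EL20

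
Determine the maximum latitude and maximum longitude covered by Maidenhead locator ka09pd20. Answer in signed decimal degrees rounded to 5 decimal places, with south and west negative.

-80.87083, 21.27500

Field K=10, A=0: +10·20° lon, +0·10° lat → SW at lon 20°, lat -90°.
Square 0, 9: +0·2° lon, +9·1° lat → SW at lon 20°, lat -81°.
Subsquare p=15, d=3: +15·0.0833333° lon, +3·0.0416667° lat → SW at lon 21.25°, lat -80.875°.
Extended square 2, 0: +2·0.00833333° lon, +0·0.00416667° lat → SW at lon 21.2667°, lat -80.875°.
Cell spans 0.00833333° lon × 0.00416667° lat. NE corner is SW corner plus one full cell.
latitude -80.87083, longitude 21.27500.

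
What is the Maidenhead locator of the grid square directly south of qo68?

Latitude square 8; −1 → 7.
The longitude characters are unchanged.

QO67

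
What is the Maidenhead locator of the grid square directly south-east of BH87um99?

Longitude extended square 9; +1 → 10, wraps to 0, carry into subsquare.
Longitude subsquare u = 20; +1 → 21 = v.
Latitude extended square 9; −1 → 8.

BH87vm08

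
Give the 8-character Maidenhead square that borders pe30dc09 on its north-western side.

Longitude extended square 0; −1 → -1, wraps to 9, carry into subsquare.
Longitude subsquare d = 3; −1 → 2 = c.
Latitude extended square 9; +1 → 10, wraps to 0, carry into subsquare.
Latitude subsquare c = 2; +1 → 3 = d.

PE30cd90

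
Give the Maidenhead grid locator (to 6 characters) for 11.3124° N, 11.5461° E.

JK51sh

Shift to the Maidenhead origin (180°W, 90°S): lon 191.5461, lat 101.3124.
Field: 191.5461/20 → 9 → J, 101.3124/10 → 10 → K; chars JK.
Square: 11.5461/2 → 5, 1.3124/1 → 1; chars 51.
Subsquare: 1.5461/0.0833333 → 18 → s, 0.3124/0.0416667 → 7 → h; chars sh.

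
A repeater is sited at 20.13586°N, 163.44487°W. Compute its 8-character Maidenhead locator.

AL80gd62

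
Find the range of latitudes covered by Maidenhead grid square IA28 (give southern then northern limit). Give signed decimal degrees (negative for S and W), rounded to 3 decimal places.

-82.000, -81.000

Field I=8, A=0: +8·20° lon, +0·10° lat → SW at lon -20°, lat -90°.
Square 2, 8: +2·2° lon, +8·1° lat → SW at lon -16°, lat -82°.
Cell spans 2° lon × 1° lat.
south -82.000, north -81.000.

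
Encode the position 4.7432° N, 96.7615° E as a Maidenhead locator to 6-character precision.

NJ84jr

Offset from 180°W / 90°S: lon 276.7615°, lat 94.7432°.
Field: lon ⌊276.7615/20⌋ = 13 → N; lat ⌊94.7432/10⌋ = 9 → J.
Square: lon ⌊16.7615/2⌋ = 8; lat ⌊4.7432/1⌋ = 4.
Subsquare: lon ⌊0.7615/0.0833333⌋ = 9 → j; lat ⌊0.7432/0.0416667⌋ = 17 → r.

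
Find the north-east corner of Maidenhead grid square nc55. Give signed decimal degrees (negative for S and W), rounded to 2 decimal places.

-64.00, 92.00

Field N=13, C=2: +13·20° lon, +2·10° lat → SW at lon 80°, lat -70°.
Square 5, 5: +5·2° lon, +5·1° lat → SW at lon 90°, lat -65°.
Cell spans 2° lon × 1° lat. NE corner is SW corner plus one full cell.
latitude -64.00, longitude 92.00.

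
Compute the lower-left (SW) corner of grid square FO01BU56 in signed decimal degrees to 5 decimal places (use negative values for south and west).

51.85833, -79.87500

Field F=5, O=14: +5·20° lon, +14·10° lat → SW at lon -80°, lat 50°.
Square 0, 1: +0·2° lon, +1·1° lat → SW at lon -80°, lat 51°.
Subsquare b=1, u=20: +1·0.0833333° lon, +20·0.0416667° lat → SW at lon -79.9167°, lat 51.8333°.
Extended square 5, 6: +5·0.00833333° lon, +6·0.00416667° lat → SW at lon -79.875°, lat 51.8583°.
latitude 51.85833, longitude -79.87500.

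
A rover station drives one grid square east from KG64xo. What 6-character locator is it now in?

KG74ao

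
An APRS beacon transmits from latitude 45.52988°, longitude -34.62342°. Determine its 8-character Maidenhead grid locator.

HN25qm57

Shift to the Maidenhead origin (180°W, 90°S): lon 145.37658, lat 135.52988.
Field: lon ⌊145.37658/20⌋ = 7 → H; lat ⌊135.52988/10⌋ = 13 → N.
Square: lon ⌊5.37658/2⌋ = 2; lat ⌊5.52988/1⌋ = 5.
Subsquare: lon ⌊1.37658/0.0833333⌋ = 16 → q; lat ⌊0.52988/0.0416667⌋ = 12 → m.
Extended square: lon ⌊0.04325/0.00833333⌋ = 5; lat ⌊0.02988/0.00416667⌋ = 7.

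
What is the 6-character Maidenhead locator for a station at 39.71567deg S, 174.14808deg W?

AF20wg

Offset from 180°W / 90°S: lon 5.8519°, lat 50.2843°.
Field: lon ⌊5.8519/20⌋ = 0 → A; lat ⌊50.2843/10⌋ = 5 → F.
Square: lon ⌊5.8519/2⌋ = 2; lat ⌊0.2843/1⌋ = 0.
Subsquare: lon ⌊1.8519/0.0833333⌋ = 22 → w; lat ⌊0.2843/0.0416667⌋ = 6 → g.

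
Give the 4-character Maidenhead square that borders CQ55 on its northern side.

Latitude square 5; +1 → 6.
The longitude characters are unchanged.

CQ56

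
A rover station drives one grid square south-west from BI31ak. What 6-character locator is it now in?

BI21xj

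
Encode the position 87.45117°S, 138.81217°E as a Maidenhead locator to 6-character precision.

Add 180° to longitude and 90° to latitude: 318.8122, 2.5488.
Field: 318.8122/20 → 15 → P, 2.5488/10 → 0 → A; chars PA.
Square: 18.8122/2 → 9, 2.5488/1 → 2; chars 92.
Subsquare: 0.8122/0.0833333 → 9 → j, 0.5488/0.0416667 → 13 → n; chars jn.

PA92jn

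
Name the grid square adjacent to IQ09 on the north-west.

Longitude square 0; −1 → -1, wraps to 9, carry into field.
Longitude field I = 8; −1 → 7 = H.
Latitude square 9; +1 → 10, wraps to 0, carry into field.
Latitude field Q = 16; +1 → 17 = R.

HR90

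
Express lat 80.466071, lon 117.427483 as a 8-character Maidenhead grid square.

Add 180° to longitude and 90° to latitude: 297.42748, 170.46607.
Field: 297.42748/20 → 14 → O, 170.46607/10 → 17 → R; chars OR.
Square: 17.42748/2 → 8, 0.46607/1 → 0; chars 80.
Subsquare: 1.42748/0.0833333 → 17 → r, 0.46607/0.0416667 → 11 → l; chars rl.
Extended square: 0.01082/0.00833333 → 1, 0.00774/0.00416667 → 1; chars 11.

OR80rl11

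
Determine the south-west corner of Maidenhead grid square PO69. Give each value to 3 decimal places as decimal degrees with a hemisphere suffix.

Field P=15, O=14: +15·20° lon, +14·10° lat → SW at lon 120°, lat 50°.
Square 6, 9: +6·2° lon, +9·1° lat → SW at lon 132°, lat 59°.
latitude 59.000° N, longitude 132.000° E.

59.000° N, 132.000° E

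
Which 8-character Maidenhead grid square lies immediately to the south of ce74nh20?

Latitude extended square 0; −1 → -1, wraps to 9, carry into subsquare.
Latitude subsquare h = 7; −1 → 6 = g.
The longitude characters are unchanged.

CE74ng29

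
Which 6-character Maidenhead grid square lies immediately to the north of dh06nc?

Latitude subsquare c = 2; +1 → 3 = d.
The longitude characters are unchanged.

DH06nd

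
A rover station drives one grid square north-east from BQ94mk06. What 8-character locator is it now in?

BQ94mk17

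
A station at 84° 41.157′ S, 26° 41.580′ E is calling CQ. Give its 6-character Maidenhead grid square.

KA35ih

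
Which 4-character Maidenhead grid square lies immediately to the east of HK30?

Longitude square 3; +1 → 4.
The latitude characters are unchanged.

HK40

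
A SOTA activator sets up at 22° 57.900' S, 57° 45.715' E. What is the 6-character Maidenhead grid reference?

LG87va

Offset from 180°W / 90°S: lon 237.7619°, lat 67.0350°.
Field: lon ⌊237.7619/20⌋ = 11 → L; lat ⌊67.0350/10⌋ = 6 → G.
Square: lon ⌊17.7619/2⌋ = 8; lat ⌊7.0350/1⌋ = 7.
Subsquare: lon ⌊1.7619/0.0833333⌋ = 21 → v; lat ⌊0.0350/0.0416667⌋ = 0 → a.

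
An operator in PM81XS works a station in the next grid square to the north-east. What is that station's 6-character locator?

PM91at

Longitude subsquare x = 23; +1 → 24, wraps to 0 = a, carry into square.
Longitude square 8; +1 → 9.
Latitude subsquare s = 18; +1 → 19 = t.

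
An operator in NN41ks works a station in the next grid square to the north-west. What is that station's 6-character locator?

NN41jt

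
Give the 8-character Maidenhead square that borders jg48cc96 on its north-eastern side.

JG48dc07

Longitude extended square 9; +1 → 10, wraps to 0, carry into subsquare.
Longitude subsquare c = 2; +1 → 3 = d.
Latitude extended square 6; +1 → 7.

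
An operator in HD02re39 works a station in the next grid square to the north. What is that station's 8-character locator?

Latitude extended square 9; +1 → 10, wraps to 0, carry into subsquare.
Latitude subsquare e = 4; +1 → 5 = f.
The longitude characters are unchanged.

HD02rf30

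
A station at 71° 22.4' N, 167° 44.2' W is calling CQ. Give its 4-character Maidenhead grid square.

AQ61

Shift to the Maidenhead origin (180°W, 90°S): lon 12.26, lat 161.37.
Field: lon ⌊12.26/20⌋ = 0 → A; lat ⌊161.37/10⌋ = 16 → Q.
Square: lon ⌊12.26/2⌋ = 6; lat ⌊1.37/1⌋ = 1.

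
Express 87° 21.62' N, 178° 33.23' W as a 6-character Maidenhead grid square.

AR07ri

Add 180° to longitude and 90° to latitude: 1.4462, 177.3603.
Field: lon ⌊1.4462/20⌋ = 0 → A; lat ⌊177.3603/10⌋ = 17 → R.
Square: lon ⌊1.4462/2⌋ = 0; lat ⌊7.3603/1⌋ = 7.
Subsquare: lon ⌊1.4462/0.0833333⌋ = 17 → r; lat ⌊0.3603/0.0416667⌋ = 8 → i.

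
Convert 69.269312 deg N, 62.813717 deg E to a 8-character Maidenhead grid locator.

Offset from 180°W / 90°S: lon 242.81372°, lat 159.26931°.
Field: 242.81372/20 → 12 → M, 159.26931/10 → 15 → P; chars MP.
Square: 2.81372/2 → 1, 9.26931/1 → 9; chars 19.
Subsquare: 0.81372/0.0833333 → 9 → j, 0.26931/0.0416667 → 6 → g; chars jg.
Extended square: 0.06372/0.00833333 → 7, 0.01931/0.00416667 → 4; chars 74.

MP19jg74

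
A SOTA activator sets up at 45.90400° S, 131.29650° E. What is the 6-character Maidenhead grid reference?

PE54pc

Shift to the Maidenhead origin (180°W, 90°S): lon 311.2965, lat 44.0960.
Field: lon ⌊311.2965/20⌋ = 15 → P; lat ⌊44.0960/10⌋ = 4 → E.
Square: lon ⌊11.2965/2⌋ = 5; lat ⌊4.0960/1⌋ = 4.
Subsquare: lon ⌊1.2965/0.0833333⌋ = 15 → p; lat ⌊0.0960/0.0416667⌋ = 2 → c.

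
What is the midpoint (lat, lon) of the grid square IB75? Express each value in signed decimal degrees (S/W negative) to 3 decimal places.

-74.500, -5.000

Field I=8, B=1: +8·20° lon, +1·10° lat → SW at lon -20°, lat -80°.
Square 7, 5: +7·2° lon, +5·1° lat → SW at lon -6°, lat -75°.
Cell spans 2° lon × 1° lat. Centre is SW corner plus half of each.
latitude -74.500, longitude -5.000.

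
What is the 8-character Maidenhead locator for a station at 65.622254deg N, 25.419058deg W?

HP75go99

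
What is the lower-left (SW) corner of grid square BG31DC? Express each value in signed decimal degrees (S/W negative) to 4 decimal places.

Field B=1, G=6: +1·20° lon, +6·10° lat → SW at lon -160°, lat -30°.
Square 3, 1: +3·2° lon, +1·1° lat → SW at lon -154°, lat -29°.
Subsquare d=3, c=2: +3·0.0833333° lon, +2·0.0416667° lat → SW at lon -153.75°, lat -28.9167°.
latitude -28.9167, longitude -153.7500.

-28.9167, -153.7500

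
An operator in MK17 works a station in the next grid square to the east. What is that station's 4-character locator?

MK27

Longitude square 1; +1 → 2.
The latitude characters are unchanged.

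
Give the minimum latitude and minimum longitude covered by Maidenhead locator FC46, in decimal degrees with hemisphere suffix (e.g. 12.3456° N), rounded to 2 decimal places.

64.00° S, 72.00° W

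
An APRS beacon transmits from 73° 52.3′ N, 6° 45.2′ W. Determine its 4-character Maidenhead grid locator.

Offset from 180°W / 90°S: lon 173.25°, lat 163.87°.
Field: 173.25/20 → 8 → I, 163.87/10 → 16 → Q; chars IQ.
Square: 13.25/2 → 6, 3.87/1 → 3; chars 63.

IQ63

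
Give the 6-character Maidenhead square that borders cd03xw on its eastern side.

CD13aw

Longitude subsquare x = 23; +1 → 24, wraps to 0 = a, carry into square.
Longitude square 0; +1 → 1.
The latitude characters are unchanged.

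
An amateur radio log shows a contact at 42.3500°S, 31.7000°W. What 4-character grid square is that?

Offset from 180°W / 90°S: lon 148.30°, lat 47.65°.
Field (20°×10°, letters A–R): 148.30/20 → 7 → H, 47.65/10 → 4 → E; chars HE.
Square (2°×1°, digits 0–9): 8.30/2 → 4, 7.65/1 → 7; chars 47.

HE47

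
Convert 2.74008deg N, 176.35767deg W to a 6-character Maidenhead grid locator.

AJ12tr

Offset from 180°W / 90°S: lon 3.6423°, lat 92.7401°.
Field (20°×10°, letters A–R): lon ⌊3.6423/20⌋ = 0 → A; lat ⌊92.7401/10⌋ = 9 → J.
Square (2°×1°, digits 0–9): lon ⌊3.6423/2⌋ = 1; lat ⌊2.7401/1⌋ = 2.
Subsquare (5′×2.5′, letters a–x): lon ⌊1.6423/0.0833333⌋ = 19 → t; lat ⌊0.7401/0.0416667⌋ = 17 → r.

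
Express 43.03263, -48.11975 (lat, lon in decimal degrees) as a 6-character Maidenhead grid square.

Shift to the Maidenhead origin (180°W, 90°S): lon 131.8802, lat 133.0326.
Field: lon ⌊131.8802/20⌋ = 6 → G; lat ⌊133.0326/10⌋ = 13 → N.
Square: lon ⌊11.8802/2⌋ = 5; lat ⌊3.0326/1⌋ = 3.
Subsquare: lon ⌊1.8802/0.0833333⌋ = 22 → w; lat ⌊0.0326/0.0416667⌋ = 0 → a.

GN53wa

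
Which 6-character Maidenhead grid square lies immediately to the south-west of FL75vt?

FL75us

Longitude subsquare v = 21; −1 → 20 = u.
Latitude subsquare t = 19; −1 → 18 = s.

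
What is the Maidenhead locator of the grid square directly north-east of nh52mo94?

NH52no05

Longitude extended square 9; +1 → 10, wraps to 0, carry into subsquare.
Longitude subsquare m = 12; +1 → 13 = n.
Latitude extended square 4; +1 → 5.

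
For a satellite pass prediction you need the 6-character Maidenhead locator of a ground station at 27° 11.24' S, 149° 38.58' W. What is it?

BG52et

Add 180° to longitude and 90° to latitude: 30.3570, 62.8127.
Field: lon ⌊30.3570/20⌋ = 1 → B; lat ⌊62.8127/10⌋ = 6 → G.
Square: lon ⌊10.3570/2⌋ = 5; lat ⌊2.8127/1⌋ = 2.
Subsquare: lon ⌊0.3570/0.0833333⌋ = 4 → e; lat ⌊0.8127/0.0416667⌋ = 19 → t.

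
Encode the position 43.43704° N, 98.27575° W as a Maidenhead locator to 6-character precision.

EN03uk

Offset from 180°W / 90°S: lon 81.7242°, lat 133.4370°.
Field: 81.7242/20 → 4 → E, 133.4370/10 → 13 → N; chars EN.
Square: 1.7242/2 → 0, 3.4370/1 → 3; chars 03.
Subsquare: 1.7242/0.0833333 → 20 → u, 0.4370/0.0416667 → 10 → k; chars uk.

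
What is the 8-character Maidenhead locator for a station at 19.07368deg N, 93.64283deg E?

NK69tb77

Add 180° to longitude and 90° to latitude: 273.64283, 109.07368.
Field: lon ⌊273.64283/20⌋ = 13 → N; lat ⌊109.07368/10⌋ = 10 → K.
Square: lon ⌊13.64283/2⌋ = 6; lat ⌊9.07368/1⌋ = 9.
Subsquare: lon ⌊1.64283/0.0833333⌋ = 19 → t; lat ⌊0.07368/0.0416667⌋ = 1 → b.
Extended square: lon ⌊0.05950/0.00833333⌋ = 7; lat ⌊0.03201/0.00416667⌋ = 7.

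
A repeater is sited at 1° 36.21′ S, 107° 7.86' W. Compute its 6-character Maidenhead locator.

DI68kj

Offset from 180°W / 90°S: lon 72.8690°, lat 88.3965°.
Field (20°×10°, letters A–R): 72.8690/20 → 3 → D, 88.3965/10 → 8 → I; chars DI.
Square (2°×1°, digits 0–9): 12.8690/2 → 6, 8.3965/1 → 8; chars 68.
Subsquare (5′×2.5′, letters a–x): 0.8690/0.0833333 → 10 → k, 0.3965/0.0416667 → 9 → j; chars kj.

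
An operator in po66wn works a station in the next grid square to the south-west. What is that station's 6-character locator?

PO66vm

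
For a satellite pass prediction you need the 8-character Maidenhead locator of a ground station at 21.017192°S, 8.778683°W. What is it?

IG58ox65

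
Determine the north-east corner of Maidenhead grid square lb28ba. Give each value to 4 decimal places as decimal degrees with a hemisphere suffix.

71.9583° S, 44.1667° E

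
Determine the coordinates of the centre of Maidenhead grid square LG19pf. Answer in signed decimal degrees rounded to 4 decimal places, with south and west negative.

Field L=11, G=6: +11·20° lon, +6·10° lat → SW at lon 40°, lat -30°.
Square 1, 9: +1·2° lon, +9·1° lat → SW at lon 42°, lat -21°.
Subsquare p=15, f=5: +15·0.0833333° lon, +5·0.0416667° lat → SW at lon 43.25°, lat -20.7917°.
Cell spans 0.0833333° lon × 0.0416667° lat. Centre is SW corner plus half of each.
latitude -20.7708, longitude 43.2917.

-20.7708, 43.2917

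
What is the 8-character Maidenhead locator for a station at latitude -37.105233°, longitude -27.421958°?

HF62gv94

Add 180° to longitude and 90° to latitude: 152.57804, 52.89477.
Field: 152.57804/20 → 7 → H, 52.89477/10 → 5 → F; chars HF.
Square: 12.57804/2 → 6, 2.89477/1 → 2; chars 62.
Subsquare: 0.57804/0.0833333 → 6 → g, 0.89477/0.0416667 → 21 → v; chars gv.
Extended square: 0.07804/0.00833333 → 9, 0.01977/0.00416667 → 4; chars 94.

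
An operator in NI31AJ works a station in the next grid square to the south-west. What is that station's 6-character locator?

NI21xi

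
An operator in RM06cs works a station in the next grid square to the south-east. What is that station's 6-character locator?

RM06dr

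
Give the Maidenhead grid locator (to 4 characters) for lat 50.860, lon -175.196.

AO20

Shift to the Maidenhead origin (180°W, 90°S): lon 4.80, lat 140.86.
Field: 4.80/20 → 0 → A, 140.86/10 → 14 → O; chars AO.
Square: 4.80/2 → 2, 0.86/1 → 0; chars 20.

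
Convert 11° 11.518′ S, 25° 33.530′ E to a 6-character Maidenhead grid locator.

KH28st

Add 180° to longitude and 90° to latitude: 205.5588, 78.8080.
Field: lon ⌊205.5588/20⌋ = 10 → K; lat ⌊78.8080/10⌋ = 7 → H.
Square: lon ⌊5.5588/2⌋ = 2; lat ⌊8.8080/1⌋ = 8.
Subsquare: lon ⌊1.5588/0.0833333⌋ = 18 → s; lat ⌊0.8080/0.0416667⌋ = 19 → t.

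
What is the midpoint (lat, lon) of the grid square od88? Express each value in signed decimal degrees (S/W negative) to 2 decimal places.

Field O=14, D=3: +14·20° lon, +3·10° lat → SW at lon 100°, lat -60°.
Square 8, 8: +8·2° lon, +8·1° lat → SW at lon 116°, lat -52°.
Cell spans 2° lon × 1° lat. Centre is SW corner plus half of each.
latitude -51.50, longitude 117.00.

-51.50, 117.00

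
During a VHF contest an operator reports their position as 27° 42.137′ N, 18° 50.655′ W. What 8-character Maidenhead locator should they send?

IL07nq88

Shift to the Maidenhead origin (180°W, 90°S): lon 161.15575, lat 117.70228.
Field (20°×10°, letters A–R): lon ⌊161.15575/20⌋ = 8 → I; lat ⌊117.70228/10⌋ = 11 → L.
Square (2°×1°, digits 0–9): lon ⌊1.15575/2⌋ = 0; lat ⌊7.70228/1⌋ = 7.
Subsquare (5′×2.5′, letters a–x): lon ⌊1.15575/0.0833333⌋ = 13 → n; lat ⌊0.70228/0.0416667⌋ = 16 → q.
Extended square (30″×15″, digits 0–9): lon ⌊0.07242/0.00833333⌋ = 8; lat ⌊0.03562/0.00416667⌋ = 8.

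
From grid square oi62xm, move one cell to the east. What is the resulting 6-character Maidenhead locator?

OI72am

Longitude subsquare x = 23; +1 → 24, wraps to 0 = a, carry into square.
Longitude square 6; +1 → 7.
The latitude characters are unchanged.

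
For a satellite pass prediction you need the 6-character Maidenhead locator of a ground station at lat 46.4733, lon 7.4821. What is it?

JN36rl

Offset from 180°W / 90°S: lon 187.4821°, lat 136.4733°.
Field (20°×10°, letters A–R): 187.4821/20 → 9 → J, 136.4733/10 → 13 → N; chars JN.
Square (2°×1°, digits 0–9): 7.4821/2 → 3, 6.4733/1 → 6; chars 36.
Subsquare (5′×2.5′, letters a–x): 1.4821/0.0833333 → 17 → r, 0.4733/0.0416667 → 11 → l; chars rl.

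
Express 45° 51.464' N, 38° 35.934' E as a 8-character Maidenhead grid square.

Offset from 180°W / 90°S: lon 218.59890°, lat 135.85773°.
Field: 218.59890/20 → 10 → K, 135.85773/10 → 13 → N; chars KN.
Square: 18.59890/2 → 9, 5.85773/1 → 5; chars 95.
Subsquare: 0.59890/0.0833333 → 7 → h, 0.85773/0.0416667 → 20 → u; chars hu.
Extended square: 0.01557/0.00833333 → 1, 0.02440/0.00416667 → 5; chars 15.

KN95hu15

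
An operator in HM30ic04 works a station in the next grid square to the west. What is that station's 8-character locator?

HM30hc94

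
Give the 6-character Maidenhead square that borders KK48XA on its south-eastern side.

Longitude subsquare x = 23; +1 → 24, wraps to 0 = a, carry into square.
Longitude square 4; +1 → 5.
Latitude subsquare a = 0; −1 → -1, wraps to 23 = x, carry into square.
Latitude square 8; −1 → 7.

KK57ax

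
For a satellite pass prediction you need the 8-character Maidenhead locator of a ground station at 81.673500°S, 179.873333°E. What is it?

RA98wh48

Shift to the Maidenhead origin (180°W, 90°S): lon 359.87333, lat 8.32650.
Field: 359.87333/20 → 17 → R, 8.32650/10 → 0 → A; chars RA.
Square: 19.87333/2 → 9, 8.32650/1 → 8; chars 98.
Subsquare: 1.87333/0.0833333 → 22 → w, 0.32650/0.0416667 → 7 → h; chars wh.
Extended square: 0.04000/0.00833333 → 4, 0.03483/0.00416667 → 8; chars 48.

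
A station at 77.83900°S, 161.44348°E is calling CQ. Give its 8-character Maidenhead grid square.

Add 180° to longitude and 90° to latitude: 341.44348, 12.16100.
Field: lon ⌊341.44348/20⌋ = 17 → R; lat ⌊12.16100/10⌋ = 1 → B.
Square: lon ⌊1.44348/2⌋ = 0; lat ⌊2.16100/1⌋ = 2.
Subsquare: lon ⌊1.44348/0.0833333⌋ = 17 → r; lat ⌊0.16100/0.0416667⌋ = 3 → d.
Extended square: lon ⌊0.02681/0.00833333⌋ = 3; lat ⌊0.03600/0.00416667⌋ = 8.

RB02rd38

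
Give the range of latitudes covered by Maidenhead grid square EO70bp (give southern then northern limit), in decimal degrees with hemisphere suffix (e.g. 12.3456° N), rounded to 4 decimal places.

50.6250° N, 50.6667° N

Field E=4, O=14: +4·20° lon, +14·10° lat → SW at lon -100°, lat 50°.
Square 7, 0: +7·2° lon, +0·1° lat → SW at lon -86°, lat 50°.
Subsquare b=1, p=15: +1·0.0833333° lon, +15·0.0416667° lat → SW at lon -85.9167°, lat 50.625°.
Cell spans 0.0833333° lon × 0.0416667° lat.
south 50.6250° N, north 50.6667° N.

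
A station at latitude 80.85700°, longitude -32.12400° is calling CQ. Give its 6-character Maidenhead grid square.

HR30wu

Offset from 180°W / 90°S: lon 147.8760°, lat 170.8570°.
Field: 147.8760/20 → 7 → H, 170.8570/10 → 17 → R; chars HR.
Square: 7.8760/2 → 3, 0.8570/1 → 0; chars 30.
Subsquare: 1.8760/0.0833333 → 22 → w, 0.8570/0.0416667 → 20 → u; chars wu.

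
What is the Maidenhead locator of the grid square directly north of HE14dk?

Latitude subsquare k = 10; +1 → 11 = l.
The longitude characters are unchanged.

HE14dl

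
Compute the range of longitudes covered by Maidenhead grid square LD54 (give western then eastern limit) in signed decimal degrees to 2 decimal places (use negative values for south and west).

50.00, 52.00

Field L=11, D=3: +11·20° lon, +3·10° lat → SW at lon 40°, lat -60°.
Square 5, 4: +5·2° lon, +4·1° lat → SW at lon 50°, lat -56°.
Cell spans 2° lon × 1° lat.
west 50.00, east 52.00.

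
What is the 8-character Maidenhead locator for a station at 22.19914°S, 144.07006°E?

QG27at82

Shift to the Maidenhead origin (180°W, 90°S): lon 324.07006, lat 67.80086.
Field: 324.07006/20 → 16 → Q, 67.80086/10 → 6 → G; chars QG.
Square: 4.07006/2 → 2, 7.80086/1 → 7; chars 27.
Subsquare: 0.07006/0.0833333 → 0 → a, 0.80086/0.0416667 → 19 → t; chars at.
Extended square: 0.07006/0.00833333 → 8, 0.00919/0.00416667 → 2; chars 82.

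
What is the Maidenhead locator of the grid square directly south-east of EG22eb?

Longitude subsquare e = 4; +1 → 5 = f.
Latitude subsquare b = 1; −1 → 0 = a.

EG22fa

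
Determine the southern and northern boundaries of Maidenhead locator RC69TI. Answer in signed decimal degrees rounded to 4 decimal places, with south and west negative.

-60.6667, -60.6250

Field R=17, C=2: +17·20° lon, +2·10° lat → SW at lon 160°, lat -70°.
Square 6, 9: +6·2° lon, +9·1° lat → SW at lon 172°, lat -61°.
Subsquare t=19, i=8: +19·0.0833333° lon, +8·0.0416667° lat → SW at lon 173.583°, lat -60.6667°.
Cell spans 0.0833333° lon × 0.0416667° lat.
south -60.6667, north -60.6250.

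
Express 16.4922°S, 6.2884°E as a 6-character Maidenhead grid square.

JH33dm

Add 180° to longitude and 90° to latitude: 186.2884, 73.5078.
Field (20°×10°, letters A–R): 186.2884/20 → 9 → J, 73.5078/10 → 7 → H; chars JH.
Square (2°×1°, digits 0–9): 6.2884/2 → 3, 3.5078/1 → 3; chars 33.
Subsquare (5′×2.5′, letters a–x): 0.2884/0.0833333 → 3 → d, 0.5078/0.0416667 → 12 → m; chars dm.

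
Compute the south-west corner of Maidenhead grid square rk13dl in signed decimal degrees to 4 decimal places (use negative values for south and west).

Field R=17, K=10: +17·20° lon, +10·10° lat → SW at lon 160°, lat 10°.
Square 1, 3: +1·2° lon, +3·1° lat → SW at lon 162°, lat 13°.
Subsquare d=3, l=11: +3·0.0833333° lon, +11·0.0416667° lat → SW at lon 162.25°, lat 13.4583°.
latitude 13.4583, longitude 162.2500.

13.4583, 162.2500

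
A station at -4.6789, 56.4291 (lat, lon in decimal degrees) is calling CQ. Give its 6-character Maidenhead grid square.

LI85fh

Offset from 180°W / 90°S: lon 236.4291°, lat 85.3211°.
Field: 236.4291/20 → 11 → L, 85.3211/10 → 8 → I; chars LI.
Square: 16.4291/2 → 8, 5.3211/1 → 5; chars 85.
Subsquare: 0.4291/0.0833333 → 5 → f, 0.3211/0.0416667 → 7 → h; chars fh.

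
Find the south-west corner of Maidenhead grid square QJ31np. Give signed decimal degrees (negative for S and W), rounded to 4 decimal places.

Field Q=16, J=9: +16·20° lon, +9·10° lat → SW at lon 140°, lat 0°.
Square 3, 1: +3·2° lon, +1·1° lat → SW at lon 146°, lat 1°.
Subsquare n=13, p=15: +13·0.0833333° lon, +15·0.0416667° lat → SW at lon 147.083°, lat 1.625°.
latitude 1.6250, longitude 147.0833.

1.6250, 147.0833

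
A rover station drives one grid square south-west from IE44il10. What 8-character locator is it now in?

IE44ik09

Longitude extended square 1; −1 → 0.
Latitude extended square 0; −1 → -1, wraps to 9, carry into subsquare.
Latitude subsquare l = 11; −1 → 10 = k.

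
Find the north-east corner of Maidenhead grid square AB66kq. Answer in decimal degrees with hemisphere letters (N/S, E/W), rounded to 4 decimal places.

73.2917° S, 167.0833° W

Field A=0, B=1: +0·20° lon, +1·10° lat → SW at lon -180°, lat -80°.
Square 6, 6: +6·2° lon, +6·1° lat → SW at lon -168°, lat -74°.
Subsquare k=10, q=16: +10·0.0833333° lon, +16·0.0416667° lat → SW at lon -167.167°, lat -73.3333°.
Cell spans 0.0833333° lon × 0.0416667° lat. NE corner is SW corner plus one full cell.
latitude 73.2917° S, longitude 167.0833° W.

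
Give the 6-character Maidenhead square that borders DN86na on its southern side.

DN85nx

Latitude subsquare a = 0; −1 → -1, wraps to 23 = x, carry into square.
Latitude square 6; −1 → 5.
The longitude characters are unchanged.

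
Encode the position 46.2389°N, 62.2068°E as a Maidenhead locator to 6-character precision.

MN16cf

Offset from 180°W / 90°S: lon 242.2068°, lat 136.2389°.
Field: 242.2068/20 → 12 → M, 136.2389/10 → 13 → N; chars MN.
Square: 2.2068/2 → 1, 6.2389/1 → 6; chars 16.
Subsquare: 0.2068/0.0833333 → 2 → c, 0.2389/0.0416667 → 5 → f; chars cf.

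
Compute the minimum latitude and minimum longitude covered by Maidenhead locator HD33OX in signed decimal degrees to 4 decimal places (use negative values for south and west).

Field H=7, D=3: +7·20° lon, +3·10° lat → SW at lon -40°, lat -60°.
Square 3, 3: +3·2° lon, +3·1° lat → SW at lon -34°, lat -57°.
Subsquare o=14, x=23: +14·0.0833333° lon, +23·0.0416667° lat → SW at lon -32.8333°, lat -56.0417°.
latitude -56.0417, longitude -32.8333.

-56.0417, -32.8333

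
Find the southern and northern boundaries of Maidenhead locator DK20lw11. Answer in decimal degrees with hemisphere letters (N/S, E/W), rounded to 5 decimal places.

10.92083° N, 10.92500° N

Field D=3, K=10: +3·20° lon, +10·10° lat → SW at lon -120°, lat 10°.
Square 2, 0: +2·2° lon, +0·1° lat → SW at lon -116°, lat 10°.
Subsquare l=11, w=22: +11·0.0833333° lon, +22·0.0416667° lat → SW at lon -115.083°, lat 10.9167°.
Extended square 1, 1: +1·0.00833333° lon, +1·0.00416667° lat → SW at lon -115.075°, lat 10.9208°.
Cell spans 0.00833333° lon × 0.00416667° lat.
south 10.92083° N, north 10.92500° N.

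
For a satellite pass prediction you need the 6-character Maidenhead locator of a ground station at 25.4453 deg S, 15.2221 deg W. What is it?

IG24jn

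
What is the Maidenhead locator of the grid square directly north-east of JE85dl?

JE85em

Longitude subsquare d = 3; +1 → 4 = e.
Latitude subsquare l = 11; +1 → 12 = m.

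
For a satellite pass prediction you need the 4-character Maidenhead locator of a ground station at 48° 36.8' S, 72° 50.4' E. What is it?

ME61

Offset from 180°W / 90°S: lon 252.84°, lat 41.39°.
Field: 252.84/20 → 12 → M, 41.39/10 → 4 → E; chars ME.
Square: 12.84/2 → 6, 1.39/1 → 1; chars 61.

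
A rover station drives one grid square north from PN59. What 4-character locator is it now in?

PO50

Latitude square 9; +1 → 10, wraps to 0, carry into field.
Latitude field N = 13; +1 → 14 = O.
The longitude characters are unchanged.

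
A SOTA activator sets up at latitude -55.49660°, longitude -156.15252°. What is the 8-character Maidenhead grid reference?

Shift to the Maidenhead origin (180°W, 90°S): lon 23.84748, lat 34.50340.
Field: 23.84748/20 → 1 → B, 34.50340/10 → 3 → D; chars BD.
Square: 3.84748/2 → 1, 4.50340/1 → 4; chars 14.
Subsquare: 1.84748/0.0833333 → 22 → w, 0.50340/0.0416667 → 12 → m; chars wm.
Extended square: 0.01415/0.00833333 → 1, 0.00340/0.00416667 → 0; chars 10.

BD14wm10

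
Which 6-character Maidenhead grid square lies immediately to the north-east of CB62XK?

CB72al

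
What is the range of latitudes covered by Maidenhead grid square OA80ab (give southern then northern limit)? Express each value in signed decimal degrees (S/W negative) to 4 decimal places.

Field O=14, A=0: +14·20° lon, +0·10° lat → SW at lon 100°, lat -90°.
Square 8, 0: +8·2° lon, +0·1° lat → SW at lon 116°, lat -90°.
Subsquare a=0, b=1: +0·0.0833333° lon, +1·0.0416667° lat → SW at lon 116°, lat -89.9583°.
Cell spans 0.0833333° lon × 0.0416667° lat.
south -89.9583, north -89.9167.

-89.9583, -89.9167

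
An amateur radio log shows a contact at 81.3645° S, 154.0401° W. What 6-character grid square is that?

BA28xp

Offset from 180°W / 90°S: lon 25.9599°, lat 8.6355°.
Field: 25.9599/20 → 1 → B, 8.6355/10 → 0 → A; chars BA.
Square: 5.9599/2 → 2, 8.6355/1 → 8; chars 28.
Subsquare: 1.9599/0.0833333 → 23 → x, 0.6355/0.0416667 → 15 → p; chars xp.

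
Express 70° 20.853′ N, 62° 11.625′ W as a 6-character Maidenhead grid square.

FQ80vi

Add 180° to longitude and 90° to latitude: 117.8063, 160.3476.
Field (20°×10°, letters A–R): lon ⌊117.8063/20⌋ = 5 → F; lat ⌊160.3476/10⌋ = 16 → Q.
Square (2°×1°, digits 0–9): lon ⌊17.8063/2⌋ = 8; lat ⌊0.3476/1⌋ = 0.
Subsquare (5′×2.5′, letters a–x): lon ⌊1.8063/0.0833333⌋ = 21 → v; lat ⌊0.3476/0.0416667⌋ = 8 → i.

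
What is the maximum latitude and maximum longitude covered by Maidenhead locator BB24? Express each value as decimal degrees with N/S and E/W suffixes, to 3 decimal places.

Field B=1, B=1: +1·20° lon, +1·10° lat → SW at lon -160°, lat -80°.
Square 2, 4: +2·2° lon, +4·1° lat → SW at lon -156°, lat -76°.
Cell spans 2° lon × 1° lat. NE corner is SW corner plus one full cell.
latitude 75.000° S, longitude 154.000° W.

75.000° S, 154.000° W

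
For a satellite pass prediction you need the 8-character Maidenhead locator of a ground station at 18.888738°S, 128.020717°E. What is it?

PH41ac26

Offset from 180°W / 90°S: lon 308.02072°, lat 71.11126°.
Field (20°×10°, letters A–R): lon ⌊308.02072/20⌋ = 15 → P; lat ⌊71.11126/10⌋ = 7 → H.
Square (2°×1°, digits 0–9): lon ⌊8.02072/2⌋ = 4; lat ⌊1.11126/1⌋ = 1.
Subsquare (5′×2.5′, letters a–x): lon ⌊0.02072/0.0833333⌋ = 0 → a; lat ⌊0.11126/0.0416667⌋ = 2 → c.
Extended square (30″×15″, digits 0–9): lon ⌊0.02072/0.00833333⌋ = 2; lat ⌊0.02793/0.00416667⌋ = 6.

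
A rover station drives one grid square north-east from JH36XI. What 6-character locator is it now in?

Longitude subsquare x = 23; +1 → 24, wraps to 0 = a, carry into square.
Longitude square 3; +1 → 4.
Latitude subsquare i = 8; +1 → 9 = j.

JH46aj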